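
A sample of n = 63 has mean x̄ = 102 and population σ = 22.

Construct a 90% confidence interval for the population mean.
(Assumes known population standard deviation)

Confidence level: 90%, α = 0.1
z_0.05 = 1.645
SE = σ/√n = 22/√63 = 2.7717
Margin of error = 1.645 × 2.7717 = 4.5594
CI: x̄ ± margin = 102 ± 4.5594
CI: (97.4406, 106.5594)

Answer: (97.4406, 106.5594)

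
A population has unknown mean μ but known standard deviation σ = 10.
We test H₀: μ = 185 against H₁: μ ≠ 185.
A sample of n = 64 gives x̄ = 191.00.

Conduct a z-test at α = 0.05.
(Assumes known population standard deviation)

Answer: z = 4.8000, reject H₀

Derivation:
Standard error: SE = σ/√n = 10/√64 = 1.2500
z-statistic: z = (x̄ - μ₀)/SE = (191.00 - 185)/1.2500 = 4.8000
Critical value: ±1.960
p-value < 0.0001
Decision: reject H₀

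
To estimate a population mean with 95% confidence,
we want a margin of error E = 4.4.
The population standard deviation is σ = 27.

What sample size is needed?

z_0.025 = 1.960
n = (z×σ/E)² = (1.960×27/4.4)²
n = 144.6553
Round up: n = 145

Answer: n = 145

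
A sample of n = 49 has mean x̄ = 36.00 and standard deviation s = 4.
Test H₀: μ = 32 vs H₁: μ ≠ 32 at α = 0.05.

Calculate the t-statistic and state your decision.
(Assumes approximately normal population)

df = n - 1 = 48
SE = s/√n = 4/√49 = 0.5714
t = (x̄ - μ₀)/SE = (36.00 - 32)/0.5714 = 7.0004
Critical value: t_{0.025,48} = ±2.011
p-value < 0.0001
Decision: reject H₀

Answer: t = 7.0004, reject H₀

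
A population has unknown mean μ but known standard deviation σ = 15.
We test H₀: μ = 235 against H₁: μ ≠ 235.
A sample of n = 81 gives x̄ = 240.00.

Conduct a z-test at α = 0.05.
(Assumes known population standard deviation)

Answer: z = 2.9999, reject H₀

Derivation:
Standard error: SE = σ/√n = 15/√81 = 1.6667
z-statistic: z = (x̄ - μ₀)/SE = (240.00 - 235)/1.6667 = 2.9999
Critical value: ±1.960
p-value = 0.0027
Decision: reject H₀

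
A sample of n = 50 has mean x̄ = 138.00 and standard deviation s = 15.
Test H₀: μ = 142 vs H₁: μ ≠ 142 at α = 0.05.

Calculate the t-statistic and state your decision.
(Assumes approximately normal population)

df = n - 1 = 49
SE = s/√n = 15/√50 = 2.1213
t = (x̄ - μ₀)/SE = (138.00 - 142)/2.1213 = -1.8856
Critical value: t_{0.025,49} = ±2.010
p-value ≈ 0.0653
Decision: fail to reject H₀

Answer: t = -1.8856, fail to reject H₀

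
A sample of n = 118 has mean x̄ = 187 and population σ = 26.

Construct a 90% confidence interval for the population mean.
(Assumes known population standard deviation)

Confidence level: 90%, α = 0.1
z_0.05 = 1.645
SE = σ/√n = 26/√118 = 2.3935
Margin of error = 1.645 × 2.3935 = 3.9373
CI: x̄ ± margin = 187 ± 3.9373
CI: (183.0627, 190.9373)

Answer: (183.0627, 190.9373)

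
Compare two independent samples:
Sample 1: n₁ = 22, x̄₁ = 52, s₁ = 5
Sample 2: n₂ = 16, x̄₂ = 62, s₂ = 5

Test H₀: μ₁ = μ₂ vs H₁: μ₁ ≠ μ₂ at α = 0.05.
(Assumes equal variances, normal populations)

Pooled variance: s²_p = [21×5² + 15×5²]/(36) = 25.0000
s_p = 5.0000
SE = s_p×√(1/n₁ + 1/n₂) = 5.0000×√(1/22 + 1/16) = 1.6428
t = (x̄₁ - x̄₂)/SE = (52 - 62)/1.6428 = -6.0872
df = 36, t-critical = ±2.028
Decision: reject H₀

Answer: t = -6.0872, reject H₀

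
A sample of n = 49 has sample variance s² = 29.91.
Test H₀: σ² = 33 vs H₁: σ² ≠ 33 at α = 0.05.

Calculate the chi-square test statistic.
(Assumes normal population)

Answer: χ² = 43.5055, fail to reject H₀

Derivation:
df = n - 1 = 48
χ² = (n-1)s²/σ₀² = 48×29.91/33 = 43.5055
Critical values: χ²_{0.975,48} = 30.755, χ²_{0.025,48} = 69.023
Rejection region: χ² < 30.755 or χ² > 69.023
Decision: fail to reject H₀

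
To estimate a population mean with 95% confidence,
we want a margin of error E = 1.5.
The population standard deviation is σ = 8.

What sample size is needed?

z_0.025 = 1.960
n = (z×σ/E)² = (1.960×8/1.5)²
n = 109.2722
Round up: n = 110

Answer: n = 110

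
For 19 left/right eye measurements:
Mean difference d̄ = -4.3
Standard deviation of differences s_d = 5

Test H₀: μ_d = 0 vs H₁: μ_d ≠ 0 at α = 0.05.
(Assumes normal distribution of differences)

df = n - 1 = 18
SE = s_d/√n = 5/√19 = 1.1471
t = d̄/SE = -4.3/1.1471 = -3.7486
Critical value: t_{0.025,18} = ±2.101
p-value ≈ 0.0015
Decision: reject H₀

Answer: t = -3.7486, reject H₀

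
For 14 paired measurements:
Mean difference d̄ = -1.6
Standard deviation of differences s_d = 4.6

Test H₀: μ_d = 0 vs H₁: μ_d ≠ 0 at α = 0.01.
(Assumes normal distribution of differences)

df = n - 1 = 13
SE = s_d/√n = 4.6/√14 = 1.2294
t = d̄/SE = -1.6/1.2294 = -1.3014
Critical value: t_{0.005,13} = ±3.012
p-value ≈ 0.2157
Decision: fail to reject H₀

Answer: t = -1.3014, fail to reject H₀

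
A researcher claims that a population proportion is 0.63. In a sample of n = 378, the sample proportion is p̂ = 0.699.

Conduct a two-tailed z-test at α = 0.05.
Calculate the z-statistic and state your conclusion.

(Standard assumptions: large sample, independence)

Answer: z = 2.7786, reject H₀

Derivation:
H₀: p = 0.63, H₁: p ≠ 0.63
Standard error: SE = √(p₀(1-p₀)/n) = √(0.63×0.37/378) = 0.024833
z-statistic: z = (p̂ - p₀)/SE = (0.699 - 0.63)/0.024833 = 2.7786
Critical value: z_0.025 = ±1.960
p-value = 0.0055
Decision: reject H₀ at α = 0.05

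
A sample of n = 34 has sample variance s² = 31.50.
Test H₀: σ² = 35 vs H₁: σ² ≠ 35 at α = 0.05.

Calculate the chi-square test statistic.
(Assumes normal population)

df = n - 1 = 33
χ² = (n-1)s²/σ₀² = 33×31.50/35 = 29.7000
Critical values: χ²_{0.975,33} = 19.047, χ²_{0.025,33} = 50.725
Rejection region: χ² < 19.047 or χ² > 50.725
Decision: fail to reject H₀

Answer: χ² = 29.7000, fail to reject H₀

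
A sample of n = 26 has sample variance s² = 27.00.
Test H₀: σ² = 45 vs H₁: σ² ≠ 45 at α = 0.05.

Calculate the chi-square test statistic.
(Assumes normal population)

df = n - 1 = 25
χ² = (n-1)s²/σ₀² = 25×27.00/45 = 15.0000
Critical values: χ²_{0.975,25} = 13.120, χ²_{0.025,25} = 40.646
Rejection region: χ² < 13.120 or χ² > 40.646
Decision: fail to reject H₀

Answer: χ² = 15.0000, fail to reject H₀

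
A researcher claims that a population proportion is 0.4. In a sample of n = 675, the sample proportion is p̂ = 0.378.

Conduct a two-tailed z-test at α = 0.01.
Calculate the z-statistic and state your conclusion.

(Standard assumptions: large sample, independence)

H₀: p = 0.4, H₁: p ≠ 0.4
Standard error: SE = √(p₀(1-p₀)/n) = √(0.4×0.6/675) = 0.018856
z-statistic: z = (p̂ - p₀)/SE = (0.378 - 0.4)/0.018856 = -1.1667
Critical value: z_0.005 = ±2.576
p-value = 0.2433
Decision: fail to reject H₀ at α = 0.01

Answer: z = -1.1667, fail to reject H₀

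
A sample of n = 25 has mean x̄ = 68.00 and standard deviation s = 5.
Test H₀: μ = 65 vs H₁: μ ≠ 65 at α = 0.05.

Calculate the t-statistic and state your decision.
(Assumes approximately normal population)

Answer: t = 3.0000, reject H₀

Derivation:
df = n - 1 = 24
SE = s/√n = 5/√25 = 1.0000
t = (x̄ - μ₀)/SE = (68.00 - 65)/1.0000 = 3.0000
Critical value: t_{0.025,24} = ±2.064
p-value ≈ 0.0062
Decision: reject H₀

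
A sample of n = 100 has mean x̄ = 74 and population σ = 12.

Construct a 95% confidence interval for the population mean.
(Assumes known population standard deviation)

Confidence level: 95%, α = 0.05
z_0.025 = 1.960
SE = σ/√n = 12/√100 = 1.2000
Margin of error = 1.960 × 1.2000 = 2.3520
CI: x̄ ± margin = 74 ± 2.3520
CI: (71.6480, 76.3520)

Answer: (71.6480, 76.3520)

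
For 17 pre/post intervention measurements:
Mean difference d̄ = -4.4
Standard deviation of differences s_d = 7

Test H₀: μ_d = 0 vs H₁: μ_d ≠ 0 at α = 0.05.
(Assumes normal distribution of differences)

df = n - 1 = 16
SE = s_d/√n = 7/√17 = 1.6977
t = d̄/SE = -4.4/1.6977 = -2.5917
Critical value: t_{0.025,16} = ±2.120
p-value ≈ 0.0197
Decision: reject H₀

Answer: t = -2.5917, reject H₀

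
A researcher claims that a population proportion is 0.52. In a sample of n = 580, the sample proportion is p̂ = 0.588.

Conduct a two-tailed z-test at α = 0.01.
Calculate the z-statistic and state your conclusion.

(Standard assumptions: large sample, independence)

Answer: z = 3.2779, reject H₀

Derivation:
H₀: p = 0.52, H₁: p ≠ 0.52
Standard error: SE = √(p₀(1-p₀)/n) = √(0.52×0.48/580) = 0.020745
z-statistic: z = (p̂ - p₀)/SE = (0.588 - 0.52)/0.020745 = 3.2779
Critical value: z_0.005 = ±2.576
p-value = 0.0010
Decision: reject H₀ at α = 0.01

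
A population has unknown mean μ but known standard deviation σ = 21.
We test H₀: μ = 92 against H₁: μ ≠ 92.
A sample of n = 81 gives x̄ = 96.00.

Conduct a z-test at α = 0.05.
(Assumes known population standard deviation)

Answer: z = 1.7143, fail to reject H₀

Derivation:
Standard error: SE = σ/√n = 21/√81 = 2.3333
z-statistic: z = (x̄ - μ₀)/SE = (96.00 - 92)/2.3333 = 1.7143
Critical value: ±1.960
p-value = 0.0865
Decision: fail to reject H₀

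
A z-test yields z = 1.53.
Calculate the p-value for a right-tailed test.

For z = 1.53:
p = P(Z > 1.53) = 1 - Φ(1.53) = 0.0630

Answer: p-value ≈ 0.0630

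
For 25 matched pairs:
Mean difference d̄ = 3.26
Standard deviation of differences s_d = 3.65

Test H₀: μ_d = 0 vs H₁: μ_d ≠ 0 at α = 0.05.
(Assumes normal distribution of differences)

df = n - 1 = 24
SE = s_d/√n = 3.65/√25 = 0.7300
t = d̄/SE = 3.26/0.7300 = 4.4658
Critical value: t_{0.025,24} = ±2.064
p-value ≈ 0.0002
Decision: reject H₀

Answer: t = 4.4658, reject H₀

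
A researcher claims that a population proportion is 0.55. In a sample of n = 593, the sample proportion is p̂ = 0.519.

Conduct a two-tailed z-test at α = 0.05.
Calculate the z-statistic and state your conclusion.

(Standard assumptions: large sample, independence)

Answer: z = -1.5174, fail to reject H₀

Derivation:
H₀: p = 0.55, H₁: p ≠ 0.55
Standard error: SE = √(p₀(1-p₀)/n) = √(0.55×0.45/593) = 0.020430
z-statistic: z = (p̂ - p₀)/SE = (0.519 - 0.55)/0.020430 = -1.5174
Critical value: z_0.025 = ±1.960
p-value = 0.1292
Decision: fail to reject H₀ at α = 0.05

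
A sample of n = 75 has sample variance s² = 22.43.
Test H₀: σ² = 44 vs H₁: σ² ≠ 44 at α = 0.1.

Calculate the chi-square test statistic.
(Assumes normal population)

Answer: χ² = 37.7232, reject H₀

Derivation:
df = n - 1 = 74
χ² = (n-1)s²/σ₀² = 74×22.43/44 = 37.7232
Critical values: χ²_{0.95,74} = 55.189, χ²_{0.05,74} = 95.081
Rejection region: χ² < 55.189 or χ² > 95.081
Decision: reject H₀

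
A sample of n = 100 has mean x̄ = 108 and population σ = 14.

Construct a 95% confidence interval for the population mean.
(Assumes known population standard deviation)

Confidence level: 95%, α = 0.05
z_0.025 = 1.960
SE = σ/√n = 14/√100 = 1.4000
Margin of error = 1.960 × 1.4000 = 2.7440
CI: x̄ ± margin = 108 ± 2.7440
CI: (105.2560, 110.7440)

Answer: (105.2560, 110.7440)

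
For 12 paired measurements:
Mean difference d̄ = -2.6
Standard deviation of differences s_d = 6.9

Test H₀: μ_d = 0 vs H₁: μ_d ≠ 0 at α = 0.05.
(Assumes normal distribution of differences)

Answer: t = -1.3053, fail to reject H₀

Derivation:
df = n - 1 = 11
SE = s_d/√n = 6.9/√12 = 1.9919
t = d̄/SE = -2.6/1.9919 = -1.3053
Critical value: t_{0.025,11} = ±2.201
p-value ≈ 0.2184
Decision: fail to reject H₀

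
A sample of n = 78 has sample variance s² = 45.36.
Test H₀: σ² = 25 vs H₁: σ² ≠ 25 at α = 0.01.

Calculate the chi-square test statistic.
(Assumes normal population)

df = n - 1 = 77
χ² = (n-1)s²/σ₀² = 77×45.36/25 = 139.7088
Critical values: χ²_{0.995,77} = 48.788, χ²_{0.005,77} = 112.704
Rejection region: χ² < 48.788 or χ² > 112.704
Decision: reject H₀

Answer: χ² = 139.7088, reject H₀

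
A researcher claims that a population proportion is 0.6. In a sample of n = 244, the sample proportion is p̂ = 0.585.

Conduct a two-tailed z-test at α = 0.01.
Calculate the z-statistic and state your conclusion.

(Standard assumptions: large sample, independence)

Answer: z = -0.4783, fail to reject H₀

Derivation:
H₀: p = 0.6, H₁: p ≠ 0.6
Standard error: SE = √(p₀(1-p₀)/n) = √(0.6×0.4/244) = 0.031363
z-statistic: z = (p̂ - p₀)/SE = (0.585 - 0.6)/0.031363 = -0.4783
Critical value: z_0.005 = ±2.576
p-value = 0.6324
Decision: fail to reject H₀ at α = 0.01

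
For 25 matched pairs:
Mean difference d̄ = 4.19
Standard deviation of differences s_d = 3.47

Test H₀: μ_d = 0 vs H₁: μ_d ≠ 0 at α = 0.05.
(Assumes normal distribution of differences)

Answer: t = 6.0375, reject H₀

Derivation:
df = n - 1 = 24
SE = s_d/√n = 3.47/√25 = 0.6940
t = d̄/SE = 4.19/0.6940 = 6.0375
Critical value: t_{0.025,24} = ±2.064
p-value < 0.0001
Decision: reject H₀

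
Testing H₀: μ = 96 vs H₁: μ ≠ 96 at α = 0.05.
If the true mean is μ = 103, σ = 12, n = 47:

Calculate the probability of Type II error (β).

Answer: β ≈ 0.0207

Derivation:
SE = σ/√n = 12/√47 = 1.7504
Critical values: μ₀ ± z_0.025×SE = 96 ± 1.960×1.7504
Acceptance region: (92.5692, 99.4308)
Under H₁ (μ = 103): z_high = (99.4308 - 103)/1.7504 = -2.0391, z_low = (92.5692 - 103)/1.7504 = -5.9591
β = P(not reject | H₁) = Φ(-2.0391) - Φ(-5.9591) ≈ 0.0207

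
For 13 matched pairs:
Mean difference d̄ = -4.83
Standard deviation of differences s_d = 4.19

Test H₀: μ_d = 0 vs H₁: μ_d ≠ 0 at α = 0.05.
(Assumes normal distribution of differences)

Answer: t = -4.1563, reject H₀

Derivation:
df = n - 1 = 12
SE = s_d/√n = 4.19/√13 = 1.1621
t = d̄/SE = -4.83/1.1621 = -4.1563
Critical value: t_{0.025,12} = ±2.179
p-value ≈ 0.0013
Decision: reject H₀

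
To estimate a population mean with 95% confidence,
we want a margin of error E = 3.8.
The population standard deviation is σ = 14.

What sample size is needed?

z_0.025 = 1.960
n = (z×σ/E)² = (1.960×14/3.8)²
n = 52.1436
Round up: n = 53

Answer: n = 53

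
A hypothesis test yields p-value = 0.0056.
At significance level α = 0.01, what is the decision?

Compare p-value to α:
0.0056 < 0.01
Decision: reject H₀

Answer: reject H₀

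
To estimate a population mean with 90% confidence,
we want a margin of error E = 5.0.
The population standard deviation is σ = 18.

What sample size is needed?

z_0.05 = 1.645
n = (z×σ/E)² = (1.645×18/5.0)²
n = 35.0701
Round up: n = 36

Answer: n = 36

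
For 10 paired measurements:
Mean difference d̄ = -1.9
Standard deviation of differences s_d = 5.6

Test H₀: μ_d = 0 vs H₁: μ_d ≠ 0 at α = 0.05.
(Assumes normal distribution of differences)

Answer: t = -1.0729, fail to reject H₀

Derivation:
df = n - 1 = 9
SE = s_d/√n = 5.6/√10 = 1.7709
t = d̄/SE = -1.9/1.7709 = -1.0729
Critical value: t_{0.025,9} = ±2.262
p-value ≈ 0.3112
Decision: fail to reject H₀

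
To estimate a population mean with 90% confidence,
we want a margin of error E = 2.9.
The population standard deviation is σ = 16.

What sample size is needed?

Answer: n = 83

Derivation:
z_0.05 = 1.645
n = (z×σ/E)² = (1.645×16/2.9)²
n = 82.3713
Round up: n = 83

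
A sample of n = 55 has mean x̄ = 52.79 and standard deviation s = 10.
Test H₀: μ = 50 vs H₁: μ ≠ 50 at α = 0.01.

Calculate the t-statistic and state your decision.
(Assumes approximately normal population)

Answer: t = 2.0691, fail to reject H₀

Derivation:
df = n - 1 = 54
SE = s/√n = 10/√55 = 1.3484
t = (x̄ - μ₀)/SE = (52.79 - 50)/1.3484 = 2.0691
Critical value: t_{0.005,54} = ±2.670
p-value ≈ 0.0433
Decision: fail to reject H₀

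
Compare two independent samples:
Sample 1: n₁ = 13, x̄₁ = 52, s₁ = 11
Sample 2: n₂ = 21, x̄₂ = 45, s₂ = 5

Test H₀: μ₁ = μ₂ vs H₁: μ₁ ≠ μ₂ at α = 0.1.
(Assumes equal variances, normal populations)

Pooled variance: s²_p = [12×11² + 20×5²]/(32) = 61.0000
s_p = 7.8102
SE = s_p×√(1/n₁ + 1/n₂) = 7.8102×√(1/13 + 1/21) = 2.7563
t = (x̄₁ - x̄₂)/SE = (52 - 45)/2.7563 = 2.5396
df = 32, t-critical = ±1.694
Decision: reject H₀

Answer: t = 2.5396, reject H₀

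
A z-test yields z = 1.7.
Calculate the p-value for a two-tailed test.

For z = 1.7:
p = 2×P(Z > |1.7|) = 2×(1 - Φ(1.7)) = 0.0891

Answer: p-value ≈ 0.0891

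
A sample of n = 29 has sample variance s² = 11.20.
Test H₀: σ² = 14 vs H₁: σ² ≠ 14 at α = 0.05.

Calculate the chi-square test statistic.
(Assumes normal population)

Answer: χ² = 22.4000, fail to reject H₀

Derivation:
df = n - 1 = 28
χ² = (n-1)s²/σ₀² = 28×11.20/14 = 22.4000
Critical values: χ²_{0.975,28} = 15.308, χ²_{0.025,28} = 44.461
Rejection region: χ² < 15.308 or χ² > 44.461
Decision: fail to reject H₀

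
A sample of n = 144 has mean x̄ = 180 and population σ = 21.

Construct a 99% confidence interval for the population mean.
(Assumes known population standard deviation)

Answer: (175.4920, 184.5080)

Derivation:
Confidence level: 99%, α = 0.01
z_0.005 = 2.576
SE = σ/√n = 21/√144 = 1.7500
Margin of error = 2.576 × 1.7500 = 4.5080
CI: x̄ ± margin = 180 ± 4.5080
CI: (175.4920, 184.5080)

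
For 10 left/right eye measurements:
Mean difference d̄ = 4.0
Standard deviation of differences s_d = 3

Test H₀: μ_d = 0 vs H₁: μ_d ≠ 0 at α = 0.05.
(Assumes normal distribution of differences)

Answer: t = 4.2163, reject H₀

Derivation:
df = n - 1 = 9
SE = s_d/√n = 3/√10 = 0.9487
t = d̄/SE = 4.0/0.9487 = 4.2163
Critical value: t_{0.025,9} = ±2.262
p-value ≈ 0.0023
Decision: reject H₀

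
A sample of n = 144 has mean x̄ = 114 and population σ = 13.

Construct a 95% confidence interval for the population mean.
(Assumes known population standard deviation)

Confidence level: 95%, α = 0.05
z_0.025 = 1.960
SE = σ/√n = 13/√144 = 1.0833
Margin of error = 1.960 × 1.0833 = 2.1233
CI: x̄ ± margin = 114 ± 2.1233
CI: (111.8767, 116.1233)

Answer: (111.8767, 116.1233)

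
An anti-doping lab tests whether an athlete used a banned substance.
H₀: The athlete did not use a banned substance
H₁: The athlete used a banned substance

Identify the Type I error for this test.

A Type I error (probability α) occurs when we reject a true H₀.
A Type II error (probability β) occurs when we fail to reject a false H₀.

Answer: Falsely accusing a clean athlete of doping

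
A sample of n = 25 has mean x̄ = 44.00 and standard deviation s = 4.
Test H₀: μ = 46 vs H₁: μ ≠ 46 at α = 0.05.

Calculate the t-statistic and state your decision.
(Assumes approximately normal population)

df = n - 1 = 24
SE = s/√n = 4/√25 = 0.8000
t = (x̄ - μ₀)/SE = (44.00 - 46)/0.8000 = -2.5000
Critical value: t_{0.025,24} = ±2.064
p-value ≈ 0.0197
Decision: reject H₀

Answer: t = -2.5000, reject H₀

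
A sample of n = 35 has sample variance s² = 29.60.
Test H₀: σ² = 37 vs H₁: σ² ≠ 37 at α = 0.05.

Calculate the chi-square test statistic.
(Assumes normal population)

Answer: χ² = 27.2000, fail to reject H₀

Derivation:
df = n - 1 = 34
χ² = (n-1)s²/σ₀² = 34×29.60/37 = 27.2000
Critical values: χ²_{0.975,34} = 19.806, χ²_{0.025,34} = 51.966
Rejection region: χ² < 19.806 or χ² > 51.966
Decision: fail to reject H₀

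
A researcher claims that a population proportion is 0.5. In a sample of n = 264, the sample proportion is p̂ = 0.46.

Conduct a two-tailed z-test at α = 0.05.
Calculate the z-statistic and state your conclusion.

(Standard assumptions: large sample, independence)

Answer: z = -1.2998, fail to reject H₀

Derivation:
H₀: p = 0.5, H₁: p ≠ 0.5
Standard error: SE = √(p₀(1-p₀)/n) = √(0.5×0.5/264) = 0.030773
z-statistic: z = (p̂ - p₀)/SE = (0.46 - 0.5)/0.030773 = -1.2998
Critical value: z_0.025 = ±1.960
p-value = 0.1937
Decision: fail to reject H₀ at α = 0.05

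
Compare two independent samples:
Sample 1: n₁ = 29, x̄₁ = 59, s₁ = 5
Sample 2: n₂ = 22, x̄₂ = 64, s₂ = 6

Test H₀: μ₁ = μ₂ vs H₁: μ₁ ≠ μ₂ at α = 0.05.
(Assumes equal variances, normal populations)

Answer: t = -3.2442, reject H₀

Derivation:
Pooled variance: s²_p = [28×5² + 21×6²]/(49) = 29.7143
s_p = 5.4511
SE = s_p×√(1/n₁ + 1/n₂) = 5.4511×√(1/29 + 1/22) = 1.5412
t = (x̄₁ - x̄₂)/SE = (59 - 64)/1.5412 = -3.2442
df = 49, t-critical = ±2.010
Decision: reject H₀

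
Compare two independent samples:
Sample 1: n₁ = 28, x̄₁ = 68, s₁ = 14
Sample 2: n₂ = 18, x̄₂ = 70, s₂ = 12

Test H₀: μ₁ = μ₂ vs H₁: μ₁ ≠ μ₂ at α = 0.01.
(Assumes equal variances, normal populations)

Pooled variance: s²_p = [27×14² + 17×12²]/(44) = 175.9091
s_p = 13.2631
SE = s_p×√(1/n₁ + 1/n₂) = 13.2631×√(1/28 + 1/18) = 4.0069
t = (x̄₁ - x̄₂)/SE = (68 - 70)/4.0069 = -0.4991
df = 44, t-critical = ±2.692
Decision: fail to reject H₀

Answer: t = -0.4991, fail to reject H₀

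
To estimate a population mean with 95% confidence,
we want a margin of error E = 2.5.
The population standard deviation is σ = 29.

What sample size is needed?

z_0.025 = 1.960
n = (z×σ/E)² = (1.960×29/2.5)²
n = 516.9257
Round up: n = 517

Answer: n = 517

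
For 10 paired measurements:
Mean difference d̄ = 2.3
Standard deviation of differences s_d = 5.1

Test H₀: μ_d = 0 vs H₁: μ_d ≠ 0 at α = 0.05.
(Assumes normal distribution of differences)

Answer: t = 1.4261, fail to reject H₀

Derivation:
df = n - 1 = 9
SE = s_d/√n = 5.1/√10 = 1.6128
t = d̄/SE = 2.3/1.6128 = 1.4261
Critical value: t_{0.025,9} = ±2.262
p-value ≈ 0.1876
Decision: fail to reject H₀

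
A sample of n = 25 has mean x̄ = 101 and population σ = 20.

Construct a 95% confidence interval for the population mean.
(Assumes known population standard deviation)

Answer: (93.1600, 108.8400)

Derivation:
Confidence level: 95%, α = 0.05
z_0.025 = 1.960
SE = σ/√n = 20/√25 = 4.0000
Margin of error = 1.960 × 4.0000 = 7.8400
CI: x̄ ± margin = 101 ± 7.8400
CI: (93.1600, 108.8400)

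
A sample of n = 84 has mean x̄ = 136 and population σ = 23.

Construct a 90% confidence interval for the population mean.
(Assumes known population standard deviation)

Confidence level: 90%, α = 0.1
z_0.05 = 1.645
SE = σ/√n = 23/√84 = 2.5095
Margin of error = 1.645 × 2.5095 = 4.1281
CI: x̄ ± margin = 136 ± 4.1281
CI: (131.8719, 140.1281)

Answer: (131.8719, 140.1281)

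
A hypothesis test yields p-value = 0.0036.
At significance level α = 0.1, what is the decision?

Compare p-value to α:
0.0036 < 0.1
Decision: reject H₀

Answer: reject H₀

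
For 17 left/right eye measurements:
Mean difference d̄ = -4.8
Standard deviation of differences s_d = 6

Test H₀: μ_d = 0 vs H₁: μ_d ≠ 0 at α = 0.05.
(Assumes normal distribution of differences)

df = n - 1 = 16
SE = s_d/√n = 6/√17 = 1.4552
t = d̄/SE = -4.8/1.4552 = -3.2985
Critical value: t_{0.025,16} = ±2.120
p-value ≈ 0.0045
Decision: reject H₀

Answer: t = -3.2985, reject H₀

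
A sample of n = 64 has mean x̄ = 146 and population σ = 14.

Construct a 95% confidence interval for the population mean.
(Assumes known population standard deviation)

Confidence level: 95%, α = 0.05
z_0.025 = 1.960
SE = σ/√n = 14/√64 = 1.7500
Margin of error = 1.960 × 1.7500 = 3.4300
CI: x̄ ± margin = 146 ± 3.4300
CI: (142.5700, 149.4300)

Answer: (142.5700, 149.4300)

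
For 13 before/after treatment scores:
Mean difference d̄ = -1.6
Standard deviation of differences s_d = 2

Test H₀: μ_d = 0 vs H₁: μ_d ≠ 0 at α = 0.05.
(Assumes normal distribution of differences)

df = n - 1 = 12
SE = s_d/√n = 2/√13 = 0.5547
t = d̄/SE = -1.6/0.5547 = -2.8844
Critical value: t_{0.025,12} = ±2.179
p-value ≈ 0.0137
Decision: reject H₀

Answer: t = -2.8844, reject H₀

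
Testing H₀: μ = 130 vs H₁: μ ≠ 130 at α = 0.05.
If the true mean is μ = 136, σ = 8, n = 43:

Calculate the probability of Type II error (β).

Answer: β ≈ 0.0015

Derivation:
SE = σ/√n = 8/√43 = 1.2200
Critical values: μ₀ ± z_0.025×SE = 130 ± 1.960×1.2200
Acceptance region: (127.6088, 132.3912)
Under H₁ (μ = 136): z_high = (132.3912 - 136)/1.2200 = -2.9580, z_low = (127.6088 - 136)/1.2200 = -6.8780
β = P(not reject | H₁) = Φ(-2.9580) - Φ(-6.8780) ≈ 0.0015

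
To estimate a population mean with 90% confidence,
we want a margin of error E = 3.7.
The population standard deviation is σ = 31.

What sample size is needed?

z_0.05 = 1.645
n = (z×σ/E)² = (1.645×31/3.7)²
n = 189.9554
Round up: n = 190

Answer: n = 190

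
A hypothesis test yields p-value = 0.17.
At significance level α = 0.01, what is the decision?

Answer: fail to reject H₀

Derivation:
Compare p-value to α:
0.17 ≥ 0.01
Decision: fail to reject H₀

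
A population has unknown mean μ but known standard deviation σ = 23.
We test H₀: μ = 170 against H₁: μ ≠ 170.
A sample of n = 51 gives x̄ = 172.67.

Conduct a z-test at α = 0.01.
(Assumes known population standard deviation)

Answer: z = 0.8290, fail to reject H₀

Derivation:
Standard error: SE = σ/√n = 23/√51 = 3.2206
z-statistic: z = (x̄ - μ₀)/SE = (172.67 - 170)/3.2206 = 0.8290
Critical value: ±2.576
p-value = 0.4071
Decision: fail to reject H₀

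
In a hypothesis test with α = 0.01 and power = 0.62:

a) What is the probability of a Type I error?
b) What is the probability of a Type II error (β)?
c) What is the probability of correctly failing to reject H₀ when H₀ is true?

Answer: a) 0.01, b) 0.38, c) 0.99

Derivation:
a) Type I error probability = α = 0.01
b) Power = P(reject H₀ | H₁ true) = 1 - β = 0.62, so Type II error probability = β = 1 - Power = 0.38
c) P(fail to reject H₀ | H₀ true) = 1 - α = 0.99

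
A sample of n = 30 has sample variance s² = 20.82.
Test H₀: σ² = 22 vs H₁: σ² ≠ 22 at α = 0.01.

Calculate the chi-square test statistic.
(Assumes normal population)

Answer: χ² = 27.4445, fail to reject H₀

Derivation:
df = n - 1 = 29
χ² = (n-1)s²/σ₀² = 29×20.82/22 = 27.4445
Critical values: χ²_{0.995,29} = 13.121, χ²_{0.005,29} = 52.336
Rejection region: χ² < 13.121 or χ² > 52.336
Decision: fail to reject H₀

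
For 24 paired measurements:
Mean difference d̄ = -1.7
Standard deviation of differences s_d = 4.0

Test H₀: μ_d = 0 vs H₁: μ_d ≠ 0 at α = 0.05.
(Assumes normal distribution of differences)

df = n - 1 = 23
SE = s_d/√n = 4.0/√24 = 0.8165
t = d̄/SE = -1.7/0.8165 = -2.0821
Critical value: t_{0.025,23} = ±2.069
p-value ≈ 0.0486
Decision: reject H₀

Answer: t = -2.0821, reject H₀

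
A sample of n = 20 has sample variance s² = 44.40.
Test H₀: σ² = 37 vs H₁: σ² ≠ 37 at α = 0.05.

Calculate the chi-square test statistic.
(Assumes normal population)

df = n - 1 = 19
χ² = (n-1)s²/σ₀² = 19×44.40/37 = 22.8000
Critical values: χ²_{0.975,19} = 8.907, χ²_{0.025,19} = 32.852
Rejection region: χ² < 8.907 or χ² > 32.852
Decision: fail to reject H₀

Answer: χ² = 22.8000, fail to reject H₀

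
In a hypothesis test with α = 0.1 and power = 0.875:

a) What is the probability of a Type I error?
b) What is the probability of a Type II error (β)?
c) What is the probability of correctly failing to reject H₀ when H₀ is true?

a) Type I error probability = α = 0.1
b) Power = P(reject H₀ | H₁ true) = 1 - β = 0.875, so Type II error probability = β = 1 - Power = 0.125
c) P(fail to reject H₀ | H₀ true) = 1 - α = 0.9

Answer: a) 0.1, b) 0.125, c) 0.9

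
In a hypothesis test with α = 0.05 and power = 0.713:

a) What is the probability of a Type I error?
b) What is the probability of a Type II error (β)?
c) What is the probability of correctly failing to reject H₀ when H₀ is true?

a) Type I error probability = α = 0.05
b) Power = P(reject H₀ | H₁ true) = 1 - β = 0.713, so Type II error probability = β = 1 - Power = 0.287
c) P(fail to reject H₀ | H₀ true) = 1 - α = 0.95

Answer: a) 0.05, b) 0.287, c) 0.95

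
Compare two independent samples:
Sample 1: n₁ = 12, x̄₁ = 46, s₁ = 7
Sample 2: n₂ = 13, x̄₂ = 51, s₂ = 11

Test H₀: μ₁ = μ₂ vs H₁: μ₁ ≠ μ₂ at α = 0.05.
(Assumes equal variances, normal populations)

Answer: t = -1.3424, fail to reject H₀

Derivation:
Pooled variance: s²_p = [11×7² + 12×11²]/(23) = 86.5652
s_p = 9.3040
SE = s_p×√(1/n₁ + 1/n₂) = 9.3040×√(1/12 + 1/13) = 3.7246
t = (x̄₁ - x̄₂)/SE = (46 - 51)/3.7246 = -1.3424
df = 23, t-critical = ±2.069
Decision: fail to reject H₀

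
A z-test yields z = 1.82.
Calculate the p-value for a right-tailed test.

For z = 1.82:
p = P(Z > 1.82) = 1 - Φ(1.82) = 0.0344

Answer: p-value ≈ 0.0344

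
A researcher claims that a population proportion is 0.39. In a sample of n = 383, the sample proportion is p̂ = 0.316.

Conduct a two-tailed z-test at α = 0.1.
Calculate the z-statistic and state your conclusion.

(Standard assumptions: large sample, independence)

H₀: p = 0.39, H₁: p ≠ 0.39
Standard error: SE = √(p₀(1-p₀)/n) = √(0.39×0.61/383) = 0.024923
z-statistic: z = (p̂ - p₀)/SE = (0.316 - 0.39)/0.024923 = -2.9691
Critical value: z_0.05 = ±1.645
p-value = 0.0030
Decision: reject H₀ at α = 0.1

Answer: z = -2.9691, reject H₀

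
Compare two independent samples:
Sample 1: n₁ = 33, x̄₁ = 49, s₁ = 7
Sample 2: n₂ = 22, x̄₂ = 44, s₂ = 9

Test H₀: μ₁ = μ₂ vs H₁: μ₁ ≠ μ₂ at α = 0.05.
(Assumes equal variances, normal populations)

Pooled variance: s²_p = [32×7² + 21×9²]/(53) = 61.6792
s_p = 7.8536
SE = s_p×√(1/n₁ + 1/n₂) = 7.8536×√(1/33 + 1/22) = 2.1616
t = (x̄₁ - x̄₂)/SE = (49 - 44)/2.1616 = 2.3131
df = 53, t-critical = ±2.006
Decision: reject H₀

Answer: t = 2.3131, reject H₀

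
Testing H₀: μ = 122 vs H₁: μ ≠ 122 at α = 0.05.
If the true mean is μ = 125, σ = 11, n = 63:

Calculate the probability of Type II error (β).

SE = σ/√n = 11/√63 = 1.3859
Critical values: μ₀ ± z_0.025×SE = 122 ± 1.960×1.3859
Acceptance region: (119.2836, 124.7164)
Under H₁ (μ = 125): z_high = (124.7164 - 125)/1.3859 = -0.2046, z_low = (119.2836 - 125)/1.3859 = -4.1247
β = P(not reject | H₁) = Φ(-0.2046) - Φ(-4.1247) ≈ 0.4189

Answer: β ≈ 0.4189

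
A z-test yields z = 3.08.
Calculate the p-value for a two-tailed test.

Answer: p-value ≈ 0.0021

Derivation:
For z = 3.08:
p = 2×P(Z > |3.08|) = 2×(1 - Φ(3.08)) = 0.0021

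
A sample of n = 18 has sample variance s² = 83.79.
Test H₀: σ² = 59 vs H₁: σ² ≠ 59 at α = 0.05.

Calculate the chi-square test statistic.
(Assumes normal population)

df = n - 1 = 17
χ² = (n-1)s²/σ₀² = 17×83.79/59 = 24.1429
Critical values: χ²_{0.975,17} = 7.564, χ²_{0.025,17} = 30.191
Rejection region: χ² < 7.564 or χ² > 30.191
Decision: fail to reject H₀

Answer: χ² = 24.1429, fail to reject H₀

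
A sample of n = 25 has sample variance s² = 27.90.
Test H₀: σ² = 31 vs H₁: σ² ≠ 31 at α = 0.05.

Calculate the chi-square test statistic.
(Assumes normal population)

df = n - 1 = 24
χ² = (n-1)s²/σ₀² = 24×27.90/31 = 21.6000
Critical values: χ²_{0.975,24} = 12.401, χ²_{0.025,24} = 39.364
Rejection region: χ² < 12.401 or χ² > 39.364
Decision: fail to reject H₀

Answer: χ² = 21.6000, fail to reject H₀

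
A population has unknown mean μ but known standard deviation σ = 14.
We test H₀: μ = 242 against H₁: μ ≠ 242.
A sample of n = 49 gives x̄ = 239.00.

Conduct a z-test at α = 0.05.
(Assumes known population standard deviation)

Standard error: SE = σ/√n = 14/√49 = 2.0000
z-statistic: z = (x̄ - μ₀)/SE = (239.00 - 242)/2.0000 = -1.5000
Critical value: ±1.960
p-value = 0.1336
Decision: fail to reject H₀

Answer: z = -1.5000, fail to reject H₀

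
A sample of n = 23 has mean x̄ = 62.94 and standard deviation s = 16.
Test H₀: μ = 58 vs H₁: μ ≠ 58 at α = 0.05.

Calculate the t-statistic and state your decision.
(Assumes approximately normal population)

df = n - 1 = 22
SE = s/√n = 16/√23 = 3.3362
t = (x̄ - μ₀)/SE = (62.94 - 58)/3.3362 = 1.4807
Critical value: t_{0.025,22} = ±2.074
p-value ≈ 0.1529
Decision: fail to reject H₀

Answer: t = 1.4807, fail to reject H₀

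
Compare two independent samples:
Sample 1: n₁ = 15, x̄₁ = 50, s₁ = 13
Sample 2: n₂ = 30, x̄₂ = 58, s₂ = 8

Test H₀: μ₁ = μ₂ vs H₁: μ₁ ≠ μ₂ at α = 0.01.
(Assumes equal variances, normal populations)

Pooled variance: s²_p = [14×13² + 29×8²]/(43) = 98.1860
s_p = 9.9089
SE = s_p×√(1/n₁ + 1/n₂) = 9.9089×√(1/15 + 1/30) = 3.1335
t = (x̄₁ - x̄₂)/SE = (50 - 58)/3.1335 = -2.5531
df = 43, t-critical = ±2.695
Decision: fail to reject H₀

Answer: t = -2.5531, fail to reject H₀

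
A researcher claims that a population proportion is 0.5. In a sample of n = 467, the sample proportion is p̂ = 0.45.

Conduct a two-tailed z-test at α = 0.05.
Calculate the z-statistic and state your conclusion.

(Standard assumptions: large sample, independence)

Answer: z = -2.1610, reject H₀

Derivation:
H₀: p = 0.5, H₁: p ≠ 0.5
Standard error: SE = √(p₀(1-p₀)/n) = √(0.5×0.5/467) = 0.023137
z-statistic: z = (p̂ - p₀)/SE = (0.45 - 0.5)/0.023137 = -2.1610
Critical value: z_0.025 = ±1.960
p-value = 0.0307
Decision: reject H₀ at α = 0.05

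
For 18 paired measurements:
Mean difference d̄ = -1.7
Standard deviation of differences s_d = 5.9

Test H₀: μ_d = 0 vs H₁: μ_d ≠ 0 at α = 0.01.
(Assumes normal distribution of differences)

Answer: t = -1.2225, fail to reject H₀

Derivation:
df = n - 1 = 17
SE = s_d/√n = 5.9/√18 = 1.3906
t = d̄/SE = -1.7/1.3906 = -1.2225
Critical value: t_{0.005,17} = ±2.898
p-value ≈ 0.2382
Decision: fail to reject H₀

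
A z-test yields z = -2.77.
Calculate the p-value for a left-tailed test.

For z = -2.77:
p = P(Z < -2.77) = Φ(-2.77) = 0.0028

Answer: p-value ≈ 0.0028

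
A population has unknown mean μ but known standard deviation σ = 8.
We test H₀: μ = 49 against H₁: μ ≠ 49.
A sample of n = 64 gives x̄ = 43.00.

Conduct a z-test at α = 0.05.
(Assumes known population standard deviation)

Standard error: SE = σ/√n = 8/√64 = 1.0000
z-statistic: z = (x̄ - μ₀)/SE = (43.00 - 49)/1.0000 = -6.0000
Critical value: ±1.960
p-value < 0.0001
Decision: reject H₀

Answer: z = -6.0000, reject H₀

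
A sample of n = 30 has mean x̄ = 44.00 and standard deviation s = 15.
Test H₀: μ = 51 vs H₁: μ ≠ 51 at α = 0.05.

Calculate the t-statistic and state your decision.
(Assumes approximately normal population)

df = n - 1 = 29
SE = s/√n = 15/√30 = 2.7386
t = (x̄ - μ₀)/SE = (44.00 - 51)/2.7386 = -2.5561
Critical value: t_{0.025,29} = ±2.045
p-value ≈ 0.0161
Decision: reject H₀

Answer: t = -2.5561, reject H₀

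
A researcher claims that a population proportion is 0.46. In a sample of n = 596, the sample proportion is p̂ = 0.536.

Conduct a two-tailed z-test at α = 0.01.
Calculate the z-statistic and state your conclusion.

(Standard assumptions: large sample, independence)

Answer: z = 3.7228, reject H₀

Derivation:
H₀: p = 0.46, H₁: p ≠ 0.46
Standard error: SE = √(p₀(1-p₀)/n) = √(0.46×0.54/596) = 0.020415
z-statistic: z = (p̂ - p₀)/SE = (0.536 - 0.46)/0.020415 = 3.7228
Critical value: z_0.005 = ±2.576
p-value = 0.0002
Decision: reject H₀ at α = 0.01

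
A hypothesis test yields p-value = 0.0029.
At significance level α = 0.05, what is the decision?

Answer: reject H₀

Derivation:
Compare p-value to α:
0.0029 < 0.05
Decision: reject H₀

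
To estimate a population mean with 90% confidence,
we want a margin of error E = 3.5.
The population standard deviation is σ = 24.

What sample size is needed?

Answer: n = 128

Derivation:
z_0.05 = 1.645
n = (z×σ/E)² = (1.645×24/3.5)²
n = 127.2384
Round up: n = 128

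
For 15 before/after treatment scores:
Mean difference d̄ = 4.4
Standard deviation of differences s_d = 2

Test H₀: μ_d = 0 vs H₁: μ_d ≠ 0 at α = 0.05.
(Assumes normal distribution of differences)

Answer: t = 8.5205, reject H₀

Derivation:
df = n - 1 = 14
SE = s_d/√n = 2/√15 = 0.5164
t = d̄/SE = 4.4/0.5164 = 8.5205
Critical value: t_{0.025,14} = ±2.145
p-value < 0.0001
Decision: reject H₀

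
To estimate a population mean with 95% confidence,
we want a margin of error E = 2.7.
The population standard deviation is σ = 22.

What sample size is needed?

z_0.025 = 1.960
n = (z×σ/E)² = (1.960×22/2.7)²
n = 255.0527
Round up: n = 256

Answer: n = 256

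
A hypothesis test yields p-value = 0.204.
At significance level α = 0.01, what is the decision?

Compare p-value to α:
0.204 ≥ 0.01
Decision: fail to reject H₀

Answer: fail to reject H₀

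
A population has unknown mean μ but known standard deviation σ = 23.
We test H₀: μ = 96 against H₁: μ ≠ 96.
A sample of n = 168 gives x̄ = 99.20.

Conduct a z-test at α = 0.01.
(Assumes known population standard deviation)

Answer: z = 1.8033, fail to reject H₀

Derivation:
Standard error: SE = σ/√n = 23/√168 = 1.7745
z-statistic: z = (x̄ - μ₀)/SE = (99.20 - 96)/1.7745 = 1.8033
Critical value: ±2.576
p-value = 0.0713
Decision: fail to reject H₀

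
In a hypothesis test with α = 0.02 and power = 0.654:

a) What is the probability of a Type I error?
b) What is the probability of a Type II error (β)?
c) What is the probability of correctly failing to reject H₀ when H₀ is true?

a) Type I error probability = α = 0.02
b) Power = P(reject H₀ | H₁ true) = 1 - β = 0.654, so Type II error probability = β = 1 - Power = 0.346
c) P(fail to reject H₀ | H₀ true) = 1 - α = 0.98

Answer: a) 0.02, b) 0.346, c) 0.98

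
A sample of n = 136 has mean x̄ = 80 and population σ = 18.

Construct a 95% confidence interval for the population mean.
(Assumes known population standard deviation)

Confidence level: 95%, α = 0.05
z_0.025 = 1.960
SE = σ/√n = 18/√136 = 1.5435
Margin of error = 1.960 × 1.5435 = 3.0253
CI: x̄ ± margin = 80 ± 3.0253
CI: (76.9747, 83.0253)

Answer: (76.9747, 83.0253)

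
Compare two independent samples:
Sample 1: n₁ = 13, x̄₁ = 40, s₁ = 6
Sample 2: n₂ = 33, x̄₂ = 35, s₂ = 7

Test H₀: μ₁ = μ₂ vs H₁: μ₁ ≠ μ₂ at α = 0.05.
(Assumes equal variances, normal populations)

Pooled variance: s²_p = [12×6² + 32×7²]/(44) = 45.4545
s_p = 6.7420
SE = s_p×√(1/n₁ + 1/n₂) = 6.7420×√(1/13 + 1/33) = 2.2077
t = (x̄₁ - x̄₂)/SE = (40 - 35)/2.2077 = 2.2648
df = 44, t-critical = ±2.015
Decision: reject H₀

Answer: t = 2.2648, reject H₀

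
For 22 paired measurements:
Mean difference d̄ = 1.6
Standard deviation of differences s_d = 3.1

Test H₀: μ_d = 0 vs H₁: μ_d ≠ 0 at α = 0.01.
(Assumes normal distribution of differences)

Answer: t = 2.4209, fail to reject H₀

Derivation:
df = n - 1 = 21
SE = s_d/√n = 3.1/√22 = 0.6609
t = d̄/SE = 1.6/0.6609 = 2.4209
Critical value: t_{0.005,21} = ±2.831
p-value ≈ 0.0246
Decision: fail to reject H₀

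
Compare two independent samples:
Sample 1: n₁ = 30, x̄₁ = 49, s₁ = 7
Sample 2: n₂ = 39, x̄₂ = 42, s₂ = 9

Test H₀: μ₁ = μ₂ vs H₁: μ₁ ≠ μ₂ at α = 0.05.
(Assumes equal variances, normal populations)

Answer: t = 3.5176, reject H₀

Derivation:
Pooled variance: s²_p = [29×7² + 38×9²]/(67) = 67.1493
s_p = 8.1945
SE = s_p×√(1/n₁ + 1/n₂) = 8.1945×√(1/30 + 1/39) = 1.9900
t = (x̄₁ - x̄₂)/SE = (49 - 42)/1.9900 = 3.5176
df = 67, t-critical = ±1.996
Decision: reject H₀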